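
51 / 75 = 17 / 25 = 0.68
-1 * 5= -5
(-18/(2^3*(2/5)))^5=-184528125/32768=-5631.35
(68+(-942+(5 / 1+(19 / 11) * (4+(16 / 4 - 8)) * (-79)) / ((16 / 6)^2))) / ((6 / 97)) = -5421427 / 384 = -14118.30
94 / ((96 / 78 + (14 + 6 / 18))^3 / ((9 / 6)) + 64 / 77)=644026383 / 17226632435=0.04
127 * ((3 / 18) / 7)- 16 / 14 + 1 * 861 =36241 / 42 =862.88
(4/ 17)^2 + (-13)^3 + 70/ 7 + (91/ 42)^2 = -22704131/ 10404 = -2182.25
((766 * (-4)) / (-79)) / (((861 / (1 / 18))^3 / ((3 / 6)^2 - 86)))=-383 / 428676765588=-0.00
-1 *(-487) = 487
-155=-155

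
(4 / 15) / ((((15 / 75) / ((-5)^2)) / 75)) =2500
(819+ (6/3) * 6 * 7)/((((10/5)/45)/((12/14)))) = 17415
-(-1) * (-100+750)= 650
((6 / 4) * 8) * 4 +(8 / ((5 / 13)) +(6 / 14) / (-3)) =2403 / 35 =68.66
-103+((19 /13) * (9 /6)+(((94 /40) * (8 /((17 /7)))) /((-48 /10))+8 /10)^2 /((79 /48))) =-4470135559 /44520450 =-100.41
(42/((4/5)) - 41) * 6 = 69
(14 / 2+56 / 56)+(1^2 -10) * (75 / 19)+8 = -371 / 19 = -19.53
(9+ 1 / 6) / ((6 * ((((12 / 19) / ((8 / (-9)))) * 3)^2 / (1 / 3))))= 19855 / 177147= 0.11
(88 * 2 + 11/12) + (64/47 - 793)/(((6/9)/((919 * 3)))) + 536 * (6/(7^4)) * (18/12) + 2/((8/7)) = -2216522383339/677082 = -3273639.51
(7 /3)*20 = 140 /3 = 46.67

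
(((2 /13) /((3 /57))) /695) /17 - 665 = -102140637 /153595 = -665.00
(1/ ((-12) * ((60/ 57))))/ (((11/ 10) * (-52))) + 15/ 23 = 206357/ 315744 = 0.65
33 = 33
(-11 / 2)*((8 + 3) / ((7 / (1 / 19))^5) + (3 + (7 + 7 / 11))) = -2434524059801 / 41615795893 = -58.50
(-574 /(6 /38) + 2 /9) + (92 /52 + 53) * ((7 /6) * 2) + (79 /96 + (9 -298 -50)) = -14397527 /3744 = -3845.49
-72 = -72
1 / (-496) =-1 / 496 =-0.00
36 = 36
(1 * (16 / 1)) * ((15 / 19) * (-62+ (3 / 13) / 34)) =-3288120 / 4199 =-783.07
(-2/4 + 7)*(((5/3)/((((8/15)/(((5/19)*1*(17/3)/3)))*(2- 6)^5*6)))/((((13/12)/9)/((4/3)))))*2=-2125/58368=-0.04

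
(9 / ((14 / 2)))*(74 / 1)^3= 3647016 / 7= 521002.29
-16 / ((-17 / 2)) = 32 / 17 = 1.88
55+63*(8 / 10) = 105.40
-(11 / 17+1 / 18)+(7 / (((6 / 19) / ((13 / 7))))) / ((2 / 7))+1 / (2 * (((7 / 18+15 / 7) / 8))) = 28300379 / 195228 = 144.96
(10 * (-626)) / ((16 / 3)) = -4695 / 4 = -1173.75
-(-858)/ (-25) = -858/ 25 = -34.32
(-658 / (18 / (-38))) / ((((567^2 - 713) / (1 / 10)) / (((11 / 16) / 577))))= 68761 / 133263181440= 0.00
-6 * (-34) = 204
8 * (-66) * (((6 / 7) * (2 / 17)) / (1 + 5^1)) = -1056 / 119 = -8.87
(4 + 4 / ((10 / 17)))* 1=54 / 5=10.80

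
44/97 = 0.45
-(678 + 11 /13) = -8825 /13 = -678.85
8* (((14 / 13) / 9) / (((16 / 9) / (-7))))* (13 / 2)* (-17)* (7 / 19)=5831 / 38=153.45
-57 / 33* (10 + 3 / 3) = -19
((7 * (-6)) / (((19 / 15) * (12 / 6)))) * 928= -292320 / 19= -15385.26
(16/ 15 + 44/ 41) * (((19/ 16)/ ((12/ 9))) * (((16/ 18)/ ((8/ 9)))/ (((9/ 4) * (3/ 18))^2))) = 25004/ 1845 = 13.55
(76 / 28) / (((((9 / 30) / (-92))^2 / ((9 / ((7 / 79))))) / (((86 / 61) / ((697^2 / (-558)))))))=-60966181843200 / 1452083101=-41985.33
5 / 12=0.42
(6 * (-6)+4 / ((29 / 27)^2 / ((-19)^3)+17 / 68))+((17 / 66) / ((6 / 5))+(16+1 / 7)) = -50303964031 / 13851259884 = -3.63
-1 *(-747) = 747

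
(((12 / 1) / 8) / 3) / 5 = 1 / 10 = 0.10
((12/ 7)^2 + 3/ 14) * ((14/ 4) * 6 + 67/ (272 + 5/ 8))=4772711/ 71246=66.99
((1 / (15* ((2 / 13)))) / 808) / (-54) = -0.00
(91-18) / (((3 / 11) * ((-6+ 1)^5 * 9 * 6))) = -803 / 506250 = -0.00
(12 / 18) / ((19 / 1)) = 2 / 57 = 0.04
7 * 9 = 63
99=99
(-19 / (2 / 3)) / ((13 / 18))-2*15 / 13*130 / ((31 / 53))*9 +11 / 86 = -161349025 / 34658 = -4655.46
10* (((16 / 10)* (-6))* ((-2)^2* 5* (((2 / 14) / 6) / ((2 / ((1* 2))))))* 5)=-1600 / 7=-228.57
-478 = -478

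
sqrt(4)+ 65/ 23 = 111/ 23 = 4.83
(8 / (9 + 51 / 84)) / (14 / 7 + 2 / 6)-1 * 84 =-22500 / 269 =-83.64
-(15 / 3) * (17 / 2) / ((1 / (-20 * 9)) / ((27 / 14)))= 103275 / 7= 14753.57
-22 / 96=-11 / 48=-0.23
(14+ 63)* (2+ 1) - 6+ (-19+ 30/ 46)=4753/ 23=206.65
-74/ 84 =-37/ 42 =-0.88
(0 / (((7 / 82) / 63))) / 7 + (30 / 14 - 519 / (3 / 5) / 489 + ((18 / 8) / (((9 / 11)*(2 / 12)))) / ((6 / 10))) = 190825 / 6846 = 27.87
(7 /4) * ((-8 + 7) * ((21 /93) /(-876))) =49 /108624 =0.00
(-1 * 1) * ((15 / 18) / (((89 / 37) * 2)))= -185 / 1068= -0.17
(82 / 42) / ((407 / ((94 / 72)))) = 1927 / 307692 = 0.01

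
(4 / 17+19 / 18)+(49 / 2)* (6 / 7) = 6821 / 306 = 22.29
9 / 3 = 3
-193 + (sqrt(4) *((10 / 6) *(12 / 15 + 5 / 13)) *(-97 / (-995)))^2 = -290401664981 / 1505828025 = -192.85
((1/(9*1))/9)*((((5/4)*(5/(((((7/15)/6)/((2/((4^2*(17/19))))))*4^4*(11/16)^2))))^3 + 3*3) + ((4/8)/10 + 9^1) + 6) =1470470952987435131/4952357253511557120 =0.30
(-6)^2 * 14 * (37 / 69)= 6216 / 23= 270.26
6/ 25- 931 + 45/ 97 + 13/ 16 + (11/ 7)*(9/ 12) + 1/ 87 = -21934833167/ 23629200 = -928.29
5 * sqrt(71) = 42.13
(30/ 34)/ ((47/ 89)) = 1335/ 799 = 1.67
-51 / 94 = -0.54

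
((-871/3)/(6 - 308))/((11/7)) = 6097/9966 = 0.61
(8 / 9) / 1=8 / 9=0.89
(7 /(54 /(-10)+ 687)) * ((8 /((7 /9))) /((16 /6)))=45 /1136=0.04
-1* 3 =-3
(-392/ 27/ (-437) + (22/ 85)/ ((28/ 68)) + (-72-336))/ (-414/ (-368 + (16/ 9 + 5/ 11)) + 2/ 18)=-870183551006/ 2655332175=-327.71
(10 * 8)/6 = 40/3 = 13.33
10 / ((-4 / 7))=-35 / 2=-17.50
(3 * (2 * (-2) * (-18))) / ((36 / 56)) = 336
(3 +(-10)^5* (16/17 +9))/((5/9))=-152099541/85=-1789406.36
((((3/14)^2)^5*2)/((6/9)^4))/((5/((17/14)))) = 0.00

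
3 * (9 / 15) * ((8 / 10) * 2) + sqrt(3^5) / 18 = 3.75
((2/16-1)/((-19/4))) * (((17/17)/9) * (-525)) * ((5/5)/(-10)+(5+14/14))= -14455/228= -63.40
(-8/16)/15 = -1/30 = -0.03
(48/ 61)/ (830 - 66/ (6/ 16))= 8/ 6649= 0.00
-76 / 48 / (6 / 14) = -3.69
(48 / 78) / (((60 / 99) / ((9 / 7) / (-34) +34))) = 266739 / 7735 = 34.48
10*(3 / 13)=30 / 13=2.31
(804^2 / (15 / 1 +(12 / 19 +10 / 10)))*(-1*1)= -3070476 / 79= -38866.78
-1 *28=-28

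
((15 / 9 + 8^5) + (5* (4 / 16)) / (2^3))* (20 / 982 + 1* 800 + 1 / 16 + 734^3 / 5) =3257752755178313779 / 1256960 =2591771221978.67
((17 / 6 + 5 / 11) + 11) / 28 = 943 / 1848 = 0.51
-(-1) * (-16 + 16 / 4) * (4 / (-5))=48 / 5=9.60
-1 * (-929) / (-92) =-929 / 92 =-10.10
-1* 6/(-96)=1/16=0.06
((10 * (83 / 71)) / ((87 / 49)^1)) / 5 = 8134 / 6177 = 1.32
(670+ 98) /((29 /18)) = 13824 /29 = 476.69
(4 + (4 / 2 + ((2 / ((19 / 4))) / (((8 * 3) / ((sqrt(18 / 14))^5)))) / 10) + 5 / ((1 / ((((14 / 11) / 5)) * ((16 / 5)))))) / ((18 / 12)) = 27 * sqrt(7) / 32585 + 1108 / 165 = 6.72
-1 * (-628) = 628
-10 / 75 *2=-4 / 15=-0.27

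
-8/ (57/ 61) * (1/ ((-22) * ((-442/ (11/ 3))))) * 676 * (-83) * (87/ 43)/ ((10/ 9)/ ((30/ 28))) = 34357518/ 97223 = 353.39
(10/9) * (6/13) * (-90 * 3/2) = -900/13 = -69.23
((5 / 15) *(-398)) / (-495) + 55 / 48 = 33593 / 23760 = 1.41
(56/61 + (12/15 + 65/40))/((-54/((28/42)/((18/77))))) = -209363/1185840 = -0.18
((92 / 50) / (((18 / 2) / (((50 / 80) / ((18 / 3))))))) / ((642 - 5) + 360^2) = 23 / 140655960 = 0.00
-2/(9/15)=-10/3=-3.33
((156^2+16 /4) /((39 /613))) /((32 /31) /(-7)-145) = -3237731140 /1228383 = -2635.77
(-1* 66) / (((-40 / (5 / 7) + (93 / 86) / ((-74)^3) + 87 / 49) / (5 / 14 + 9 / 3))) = 378358459248 / 92594499005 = 4.09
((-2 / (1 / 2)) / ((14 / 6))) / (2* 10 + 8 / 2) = -0.07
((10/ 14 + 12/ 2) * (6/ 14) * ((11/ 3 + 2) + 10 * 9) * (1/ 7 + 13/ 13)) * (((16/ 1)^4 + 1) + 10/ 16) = 1010328027/ 49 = 20618939.33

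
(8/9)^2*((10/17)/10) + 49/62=71441/85374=0.84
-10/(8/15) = -75/4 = -18.75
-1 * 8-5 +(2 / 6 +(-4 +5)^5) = -35 / 3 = -11.67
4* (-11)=-44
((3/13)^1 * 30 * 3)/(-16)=-135/104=-1.30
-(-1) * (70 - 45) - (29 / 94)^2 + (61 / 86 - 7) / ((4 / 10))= 871798 / 94987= 9.18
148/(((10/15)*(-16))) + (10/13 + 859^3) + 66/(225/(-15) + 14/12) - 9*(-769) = 5471364560087/8632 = 633846682.12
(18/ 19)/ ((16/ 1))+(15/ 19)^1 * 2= 249/ 152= 1.64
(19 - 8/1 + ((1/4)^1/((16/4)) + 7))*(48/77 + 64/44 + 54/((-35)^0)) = 623951/616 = 1012.91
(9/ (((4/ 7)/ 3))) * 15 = 2835/ 4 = 708.75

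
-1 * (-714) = 714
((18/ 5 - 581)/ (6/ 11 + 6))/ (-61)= 31757/ 21960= 1.45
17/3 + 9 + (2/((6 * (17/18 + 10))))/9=14.67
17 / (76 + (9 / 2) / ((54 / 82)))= 102 / 497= 0.21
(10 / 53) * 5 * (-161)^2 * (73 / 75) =3784466 / 159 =23801.67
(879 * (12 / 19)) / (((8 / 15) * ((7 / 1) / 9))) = 1338.33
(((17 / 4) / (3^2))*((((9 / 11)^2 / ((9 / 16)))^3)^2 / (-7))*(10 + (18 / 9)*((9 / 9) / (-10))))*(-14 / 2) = 206308657594368 / 15692141883605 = 13.15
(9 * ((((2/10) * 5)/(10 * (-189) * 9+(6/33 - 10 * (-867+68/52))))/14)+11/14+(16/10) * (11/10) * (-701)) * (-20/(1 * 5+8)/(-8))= -73637174457/310560640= -237.11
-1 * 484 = -484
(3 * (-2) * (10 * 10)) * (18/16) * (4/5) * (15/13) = -8100/13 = -623.08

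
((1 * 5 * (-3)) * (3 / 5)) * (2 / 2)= -9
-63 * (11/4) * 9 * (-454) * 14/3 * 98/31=323746038/31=10443420.58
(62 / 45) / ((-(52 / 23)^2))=-16399 / 60840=-0.27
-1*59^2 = -3481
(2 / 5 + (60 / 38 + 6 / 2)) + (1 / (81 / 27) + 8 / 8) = 1799 / 285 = 6.31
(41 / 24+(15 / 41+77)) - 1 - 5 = 71905 / 984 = 73.07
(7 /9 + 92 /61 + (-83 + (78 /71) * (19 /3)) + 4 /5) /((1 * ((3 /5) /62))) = -881566468 /116937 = -7538.82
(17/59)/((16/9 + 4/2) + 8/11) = 1683/26314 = 0.06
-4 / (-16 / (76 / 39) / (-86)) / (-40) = 1.05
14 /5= 2.80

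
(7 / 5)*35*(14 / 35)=98 / 5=19.60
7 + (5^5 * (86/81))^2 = 72226608427/6561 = 11008475.60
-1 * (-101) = 101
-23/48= -0.48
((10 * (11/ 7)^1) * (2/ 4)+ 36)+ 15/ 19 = 5938/ 133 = 44.65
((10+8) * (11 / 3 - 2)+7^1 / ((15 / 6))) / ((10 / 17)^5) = 58214137 / 125000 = 465.71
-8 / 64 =-1 / 8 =-0.12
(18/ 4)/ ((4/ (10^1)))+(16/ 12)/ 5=691/ 60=11.52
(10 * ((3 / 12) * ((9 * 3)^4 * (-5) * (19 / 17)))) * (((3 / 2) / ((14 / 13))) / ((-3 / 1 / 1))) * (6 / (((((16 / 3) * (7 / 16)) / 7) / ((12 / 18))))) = 9844944525 / 238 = 41365313.13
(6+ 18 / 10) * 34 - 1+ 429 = 3466 / 5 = 693.20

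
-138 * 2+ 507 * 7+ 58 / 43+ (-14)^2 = 149225 / 43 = 3470.35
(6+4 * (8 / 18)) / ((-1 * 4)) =-35 / 18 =-1.94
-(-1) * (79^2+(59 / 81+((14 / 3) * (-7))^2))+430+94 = 634460 / 81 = 7832.84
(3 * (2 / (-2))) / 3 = -1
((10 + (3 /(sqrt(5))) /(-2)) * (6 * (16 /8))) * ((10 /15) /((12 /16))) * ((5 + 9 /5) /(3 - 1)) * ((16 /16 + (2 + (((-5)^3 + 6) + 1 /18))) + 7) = -1066784 /27 + 266696 * sqrt(5) /225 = -36860.07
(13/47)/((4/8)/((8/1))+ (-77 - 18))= -0.00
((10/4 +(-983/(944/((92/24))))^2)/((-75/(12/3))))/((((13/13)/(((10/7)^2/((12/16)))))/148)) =-3125808211/7894908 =-395.93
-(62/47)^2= -3844/2209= -1.74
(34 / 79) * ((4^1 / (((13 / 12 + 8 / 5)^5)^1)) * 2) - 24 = -204889462254696 / 8545873727279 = -23.98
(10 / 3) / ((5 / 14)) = 28 / 3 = 9.33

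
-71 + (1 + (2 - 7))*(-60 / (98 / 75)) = 5521 / 49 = 112.67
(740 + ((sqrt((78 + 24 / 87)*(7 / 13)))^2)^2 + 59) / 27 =95.39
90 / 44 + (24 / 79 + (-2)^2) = 11035 / 1738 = 6.35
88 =88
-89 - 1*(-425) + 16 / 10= 1688 / 5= 337.60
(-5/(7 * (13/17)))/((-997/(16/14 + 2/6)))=2635/1905267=0.00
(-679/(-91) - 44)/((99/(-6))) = 950/429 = 2.21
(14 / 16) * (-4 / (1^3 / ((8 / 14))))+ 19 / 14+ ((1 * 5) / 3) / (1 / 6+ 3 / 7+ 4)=-757 / 2702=-0.28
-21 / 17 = -1.24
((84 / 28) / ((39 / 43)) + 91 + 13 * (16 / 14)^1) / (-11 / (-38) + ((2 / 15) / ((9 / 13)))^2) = 6879791700 / 20580833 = 334.28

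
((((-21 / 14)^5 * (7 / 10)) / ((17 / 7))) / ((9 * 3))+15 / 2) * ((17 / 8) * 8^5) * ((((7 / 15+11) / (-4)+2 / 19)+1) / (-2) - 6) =-1256187328 / 475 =-2644604.90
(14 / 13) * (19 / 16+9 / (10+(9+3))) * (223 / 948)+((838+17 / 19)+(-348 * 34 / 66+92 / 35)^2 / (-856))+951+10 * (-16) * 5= 28338652189757891 / 29709853773600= 953.85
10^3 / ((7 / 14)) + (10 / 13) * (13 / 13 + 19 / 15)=78068 / 39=2001.74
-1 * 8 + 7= -1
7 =7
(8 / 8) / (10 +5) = 1 / 15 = 0.07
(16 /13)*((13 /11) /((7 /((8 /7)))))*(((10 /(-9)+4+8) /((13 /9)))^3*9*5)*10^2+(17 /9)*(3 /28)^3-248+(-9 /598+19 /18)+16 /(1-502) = 8391337206460864429 /18339337912896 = 457559.44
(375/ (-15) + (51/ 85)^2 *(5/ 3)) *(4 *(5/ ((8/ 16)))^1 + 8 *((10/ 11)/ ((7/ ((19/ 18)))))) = -694912/ 693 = -1002.76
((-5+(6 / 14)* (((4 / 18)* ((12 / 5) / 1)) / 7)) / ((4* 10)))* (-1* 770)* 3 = 40161 / 140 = 286.86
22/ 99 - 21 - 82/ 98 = -9532/ 441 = -21.61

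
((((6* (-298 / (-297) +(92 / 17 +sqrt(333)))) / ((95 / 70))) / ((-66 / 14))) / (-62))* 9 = 3174220 / 3634719 +2646* sqrt(37) / 6479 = 3.36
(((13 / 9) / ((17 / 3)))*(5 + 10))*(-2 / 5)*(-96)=2496 / 17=146.82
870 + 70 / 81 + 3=70783 / 81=873.86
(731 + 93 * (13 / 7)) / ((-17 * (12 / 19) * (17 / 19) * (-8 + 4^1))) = 1141843 / 48552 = 23.52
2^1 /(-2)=-1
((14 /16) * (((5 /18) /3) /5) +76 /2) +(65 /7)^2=2629927 /21168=124.24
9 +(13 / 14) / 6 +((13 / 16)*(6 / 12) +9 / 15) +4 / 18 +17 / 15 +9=206807 / 10080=20.52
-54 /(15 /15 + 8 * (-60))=54 /479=0.11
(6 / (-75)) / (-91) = 2 / 2275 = 0.00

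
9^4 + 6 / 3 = 6563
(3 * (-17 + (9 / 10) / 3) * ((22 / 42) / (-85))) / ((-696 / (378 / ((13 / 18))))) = -148797 / 640900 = -0.23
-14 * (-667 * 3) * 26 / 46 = 15834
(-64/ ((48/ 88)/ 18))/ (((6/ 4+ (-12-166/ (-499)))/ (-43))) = -90634368/ 10147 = -8932.13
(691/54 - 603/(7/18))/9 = -581279/3402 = -170.86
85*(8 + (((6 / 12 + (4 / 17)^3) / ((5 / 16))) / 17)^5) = 680.00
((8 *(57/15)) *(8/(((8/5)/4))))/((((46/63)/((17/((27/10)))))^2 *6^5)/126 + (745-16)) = 1506730400/1808646327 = 0.83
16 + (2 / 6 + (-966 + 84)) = -2597 / 3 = -865.67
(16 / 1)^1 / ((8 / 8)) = 16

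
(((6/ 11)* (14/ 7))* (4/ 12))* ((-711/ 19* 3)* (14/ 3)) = -39816/ 209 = -190.51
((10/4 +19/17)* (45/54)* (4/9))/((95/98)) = 4018/2907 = 1.38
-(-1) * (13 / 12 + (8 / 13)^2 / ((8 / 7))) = 2869 / 2028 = 1.41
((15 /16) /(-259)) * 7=-15 /592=-0.03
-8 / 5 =-1.60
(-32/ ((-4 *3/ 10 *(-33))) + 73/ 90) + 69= 22771/ 330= 69.00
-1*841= -841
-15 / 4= -3.75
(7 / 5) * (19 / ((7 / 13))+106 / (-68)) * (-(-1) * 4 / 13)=16054 / 1105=14.53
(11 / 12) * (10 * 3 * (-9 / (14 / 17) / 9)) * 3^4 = -75735 / 28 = -2704.82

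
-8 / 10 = -4 / 5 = -0.80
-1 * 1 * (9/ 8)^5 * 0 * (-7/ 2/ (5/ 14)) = 0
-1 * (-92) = 92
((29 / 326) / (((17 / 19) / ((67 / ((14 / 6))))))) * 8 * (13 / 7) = 5759052 / 135779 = 42.41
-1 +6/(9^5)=-19681/19683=-1.00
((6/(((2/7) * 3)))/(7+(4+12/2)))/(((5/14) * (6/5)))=49/51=0.96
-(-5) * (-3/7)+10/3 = 25/21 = 1.19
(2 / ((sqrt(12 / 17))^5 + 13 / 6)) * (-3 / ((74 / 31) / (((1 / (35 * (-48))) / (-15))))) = -572202371 / 11965690235800 + 1935144 * sqrt(51) / 1495711279475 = -0.00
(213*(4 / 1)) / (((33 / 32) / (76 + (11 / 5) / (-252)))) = 217541728 / 3465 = 62782.61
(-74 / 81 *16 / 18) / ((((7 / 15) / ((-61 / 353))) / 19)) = 3430640 / 600453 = 5.71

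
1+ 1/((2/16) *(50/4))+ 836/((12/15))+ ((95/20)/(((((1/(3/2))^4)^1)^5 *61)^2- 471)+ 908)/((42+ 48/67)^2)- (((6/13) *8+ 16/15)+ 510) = 19976557629653587122638171969729/37523214108536432819043599280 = 532.38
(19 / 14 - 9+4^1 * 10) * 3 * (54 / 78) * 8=48924 / 91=537.63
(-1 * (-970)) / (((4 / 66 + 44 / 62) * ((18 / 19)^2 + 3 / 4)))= 119407970 / 156221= 764.35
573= 573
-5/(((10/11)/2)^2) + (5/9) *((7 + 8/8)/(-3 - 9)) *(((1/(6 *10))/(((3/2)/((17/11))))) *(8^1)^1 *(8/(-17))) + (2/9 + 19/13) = -3907924/173745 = -22.49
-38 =-38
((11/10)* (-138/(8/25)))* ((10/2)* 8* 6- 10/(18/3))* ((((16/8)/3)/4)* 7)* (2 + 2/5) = -1266265/4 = -316566.25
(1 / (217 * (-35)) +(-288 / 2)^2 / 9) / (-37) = -17498879 / 281015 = -62.27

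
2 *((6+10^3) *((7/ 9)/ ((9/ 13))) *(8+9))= 3112564/ 81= 38426.72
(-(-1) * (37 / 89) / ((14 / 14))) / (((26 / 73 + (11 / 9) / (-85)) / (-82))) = -169433730 / 1698743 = -99.74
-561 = -561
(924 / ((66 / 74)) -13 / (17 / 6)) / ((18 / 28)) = 1604.42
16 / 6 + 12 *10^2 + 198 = 4202 / 3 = 1400.67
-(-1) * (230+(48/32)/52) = 23923/104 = 230.03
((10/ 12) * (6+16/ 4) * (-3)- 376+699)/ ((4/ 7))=1043/ 2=521.50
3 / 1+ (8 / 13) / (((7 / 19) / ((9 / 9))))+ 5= 880 / 91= 9.67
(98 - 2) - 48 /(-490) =23544 /245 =96.10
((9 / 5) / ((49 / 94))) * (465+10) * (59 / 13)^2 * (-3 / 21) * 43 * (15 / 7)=-180450340650 / 405769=-444711.99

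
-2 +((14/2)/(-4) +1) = -11/4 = -2.75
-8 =-8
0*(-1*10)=0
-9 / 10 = -0.90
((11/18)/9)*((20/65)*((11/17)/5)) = 242/89505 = 0.00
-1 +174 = 173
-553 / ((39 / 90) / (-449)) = 7448910 / 13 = 572993.08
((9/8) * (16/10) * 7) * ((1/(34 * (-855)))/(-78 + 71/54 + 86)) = -189/4061725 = -0.00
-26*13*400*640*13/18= -562432000/9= -62492444.44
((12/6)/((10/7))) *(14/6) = 49/15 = 3.27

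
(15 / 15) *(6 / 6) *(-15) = -15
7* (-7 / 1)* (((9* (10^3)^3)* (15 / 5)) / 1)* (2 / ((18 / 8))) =-1176000000000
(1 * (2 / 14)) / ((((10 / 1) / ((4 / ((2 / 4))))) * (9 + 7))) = 1 / 140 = 0.01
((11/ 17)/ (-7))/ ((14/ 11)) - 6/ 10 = -5603/ 8330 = -0.67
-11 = -11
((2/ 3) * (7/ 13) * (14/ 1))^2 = 38416/ 1521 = 25.26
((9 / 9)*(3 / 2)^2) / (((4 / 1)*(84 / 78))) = 117 / 224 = 0.52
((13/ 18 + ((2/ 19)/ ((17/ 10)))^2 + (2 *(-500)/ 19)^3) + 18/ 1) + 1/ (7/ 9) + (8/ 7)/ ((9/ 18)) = -36408430899341/ 249763626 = -145771.55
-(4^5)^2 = -1048576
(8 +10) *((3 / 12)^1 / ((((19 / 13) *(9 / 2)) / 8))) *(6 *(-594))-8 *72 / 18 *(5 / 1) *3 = -379776 / 19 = -19988.21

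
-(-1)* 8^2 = 64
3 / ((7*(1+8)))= 1 / 21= 0.05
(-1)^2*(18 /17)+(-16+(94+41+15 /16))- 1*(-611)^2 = -101510401 /272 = -373200.00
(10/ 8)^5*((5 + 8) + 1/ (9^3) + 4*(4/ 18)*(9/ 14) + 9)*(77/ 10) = 791924375/ 1492992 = 530.43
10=10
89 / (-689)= -89 / 689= -0.13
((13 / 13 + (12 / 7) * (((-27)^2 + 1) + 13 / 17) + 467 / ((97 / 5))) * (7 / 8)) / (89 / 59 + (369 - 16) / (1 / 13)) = 43511851 / 178646064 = 0.24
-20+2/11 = -218/11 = -19.82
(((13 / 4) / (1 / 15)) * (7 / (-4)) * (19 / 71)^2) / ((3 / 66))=-134.41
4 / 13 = 0.31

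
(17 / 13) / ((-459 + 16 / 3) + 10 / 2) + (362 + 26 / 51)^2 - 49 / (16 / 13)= 47832894533575 / 364098384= 131373.54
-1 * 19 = -19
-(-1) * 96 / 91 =96 / 91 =1.05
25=25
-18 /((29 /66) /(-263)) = 312444 /29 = 10773.93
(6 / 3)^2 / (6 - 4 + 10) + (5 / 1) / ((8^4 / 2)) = 0.34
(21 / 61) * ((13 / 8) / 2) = 0.28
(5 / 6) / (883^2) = 5 / 4678134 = 0.00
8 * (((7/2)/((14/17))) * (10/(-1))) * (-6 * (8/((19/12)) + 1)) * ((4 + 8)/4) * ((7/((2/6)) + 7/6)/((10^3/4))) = 16422/5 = 3284.40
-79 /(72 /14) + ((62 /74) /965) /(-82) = -809540023 /52700580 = -15.36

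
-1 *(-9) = 9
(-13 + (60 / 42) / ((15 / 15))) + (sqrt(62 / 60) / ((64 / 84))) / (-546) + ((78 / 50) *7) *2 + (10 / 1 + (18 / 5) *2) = 4807 / 175 - sqrt(930) / 12480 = 27.47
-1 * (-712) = 712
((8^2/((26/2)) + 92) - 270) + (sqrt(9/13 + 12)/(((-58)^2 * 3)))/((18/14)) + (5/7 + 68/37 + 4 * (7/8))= -1124745/6734 + 7 * sqrt(2145)/1180764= -167.02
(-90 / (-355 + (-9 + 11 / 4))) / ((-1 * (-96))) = 3 / 1156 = 0.00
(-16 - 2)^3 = -5832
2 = 2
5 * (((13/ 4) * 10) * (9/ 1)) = 2925/ 2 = 1462.50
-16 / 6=-8 / 3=-2.67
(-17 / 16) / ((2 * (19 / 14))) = -119 / 304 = -0.39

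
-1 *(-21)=21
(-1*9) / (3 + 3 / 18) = -54 / 19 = -2.84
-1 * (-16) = 16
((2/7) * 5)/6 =5/21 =0.24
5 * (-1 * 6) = -30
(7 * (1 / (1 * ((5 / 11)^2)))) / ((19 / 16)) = 13552 / 475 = 28.53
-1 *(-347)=347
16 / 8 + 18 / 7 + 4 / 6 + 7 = 257 / 21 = 12.24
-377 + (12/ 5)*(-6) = -1957/ 5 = -391.40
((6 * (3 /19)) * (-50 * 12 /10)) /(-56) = 135 /133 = 1.02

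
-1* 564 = -564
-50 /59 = -0.85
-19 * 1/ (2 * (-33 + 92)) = -19/ 118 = -0.16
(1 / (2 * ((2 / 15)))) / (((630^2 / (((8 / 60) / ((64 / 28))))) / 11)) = 11 / 1814400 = 0.00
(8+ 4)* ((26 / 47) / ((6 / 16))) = 832 / 47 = 17.70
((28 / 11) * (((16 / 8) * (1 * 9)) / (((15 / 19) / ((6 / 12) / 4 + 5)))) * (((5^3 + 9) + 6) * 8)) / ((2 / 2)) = 3664416 / 11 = 333128.73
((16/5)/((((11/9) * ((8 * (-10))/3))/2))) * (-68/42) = 0.32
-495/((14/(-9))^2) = -40095/196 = -204.57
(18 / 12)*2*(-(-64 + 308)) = -732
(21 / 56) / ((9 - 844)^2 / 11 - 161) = 11 / 1854544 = 0.00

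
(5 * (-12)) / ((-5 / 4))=48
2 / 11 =0.18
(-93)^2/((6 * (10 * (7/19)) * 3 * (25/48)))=219108/875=250.41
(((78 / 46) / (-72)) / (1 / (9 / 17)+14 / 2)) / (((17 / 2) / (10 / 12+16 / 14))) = -1079 / 1751680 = -0.00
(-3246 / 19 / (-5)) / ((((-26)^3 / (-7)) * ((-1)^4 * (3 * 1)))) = 3787 / 834860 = 0.00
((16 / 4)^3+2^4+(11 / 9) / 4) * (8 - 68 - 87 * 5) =-159005 / 4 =-39751.25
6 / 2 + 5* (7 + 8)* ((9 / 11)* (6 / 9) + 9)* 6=47283 / 11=4298.45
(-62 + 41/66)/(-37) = 4051/2442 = 1.66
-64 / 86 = -32 / 43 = -0.74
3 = 3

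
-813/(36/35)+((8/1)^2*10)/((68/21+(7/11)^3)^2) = -84557399337005/114569274252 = -738.05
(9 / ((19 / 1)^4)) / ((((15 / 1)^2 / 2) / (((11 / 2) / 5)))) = 11 / 16290125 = 0.00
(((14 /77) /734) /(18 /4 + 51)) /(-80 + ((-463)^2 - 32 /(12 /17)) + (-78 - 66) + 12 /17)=34 /1630977885911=0.00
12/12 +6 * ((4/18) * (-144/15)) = -11.80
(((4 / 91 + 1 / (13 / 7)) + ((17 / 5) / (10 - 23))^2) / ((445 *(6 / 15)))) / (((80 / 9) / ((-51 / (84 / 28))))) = -184059 / 26321750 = -0.01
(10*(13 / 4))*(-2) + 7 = -58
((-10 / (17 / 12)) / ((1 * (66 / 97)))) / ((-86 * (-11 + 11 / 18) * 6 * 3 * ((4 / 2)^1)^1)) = -485 / 1503667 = -0.00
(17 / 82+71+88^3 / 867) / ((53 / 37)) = 2254895329 / 3767982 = 598.44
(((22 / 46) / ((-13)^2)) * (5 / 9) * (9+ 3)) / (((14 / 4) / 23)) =440 / 3549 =0.12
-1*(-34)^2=-1156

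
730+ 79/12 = 8839/12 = 736.58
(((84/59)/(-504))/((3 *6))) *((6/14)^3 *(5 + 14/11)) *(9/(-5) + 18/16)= 1863/35617120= 0.00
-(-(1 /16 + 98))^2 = -2461761 /256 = -9616.25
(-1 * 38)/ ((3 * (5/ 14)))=-532/ 15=-35.47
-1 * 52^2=-2704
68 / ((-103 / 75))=-5100 / 103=-49.51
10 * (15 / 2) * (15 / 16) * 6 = 3375 / 8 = 421.88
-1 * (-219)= 219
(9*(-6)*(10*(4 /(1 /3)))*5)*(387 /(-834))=2089800 /139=15034.53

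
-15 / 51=-5 / 17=-0.29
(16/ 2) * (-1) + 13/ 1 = 5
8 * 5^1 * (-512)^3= -5368709120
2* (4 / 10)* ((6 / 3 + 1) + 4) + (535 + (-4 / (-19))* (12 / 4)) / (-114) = 9763 / 10830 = 0.90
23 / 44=0.52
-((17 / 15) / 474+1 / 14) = -0.07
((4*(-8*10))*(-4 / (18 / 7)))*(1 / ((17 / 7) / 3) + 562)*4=171584000 / 153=1121464.05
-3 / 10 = -0.30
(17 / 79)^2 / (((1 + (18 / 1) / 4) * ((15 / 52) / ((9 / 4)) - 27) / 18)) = -101439 / 17986562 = -0.01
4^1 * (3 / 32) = 3 / 8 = 0.38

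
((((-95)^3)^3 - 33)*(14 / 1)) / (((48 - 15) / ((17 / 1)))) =-149999359514457039104 / 33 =-4545435136801728457.70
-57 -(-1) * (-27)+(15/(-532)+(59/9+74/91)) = -4771591/62244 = -76.66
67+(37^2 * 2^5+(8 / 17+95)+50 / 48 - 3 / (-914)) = 43971.52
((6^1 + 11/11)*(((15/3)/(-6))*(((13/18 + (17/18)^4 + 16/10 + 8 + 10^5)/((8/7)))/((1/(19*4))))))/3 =-48871760881223/3779136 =-12931993.15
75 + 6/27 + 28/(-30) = 3343/45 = 74.29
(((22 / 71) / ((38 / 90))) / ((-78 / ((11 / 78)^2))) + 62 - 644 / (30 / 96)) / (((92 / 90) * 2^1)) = -1066311009177 / 1090661104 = -977.67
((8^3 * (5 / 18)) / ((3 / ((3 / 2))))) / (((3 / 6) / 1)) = 1280 / 9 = 142.22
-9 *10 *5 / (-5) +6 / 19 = 1716 / 19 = 90.32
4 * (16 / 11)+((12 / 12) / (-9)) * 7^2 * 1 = 37 / 99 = 0.37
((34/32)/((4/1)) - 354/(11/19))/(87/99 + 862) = -1290831/1822400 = -0.71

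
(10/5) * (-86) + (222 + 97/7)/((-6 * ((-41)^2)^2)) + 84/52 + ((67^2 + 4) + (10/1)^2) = 6823500701765/1542865506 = 4422.62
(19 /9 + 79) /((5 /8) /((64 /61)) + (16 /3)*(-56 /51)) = -6353920 /412087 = -15.42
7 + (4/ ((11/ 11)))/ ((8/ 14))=14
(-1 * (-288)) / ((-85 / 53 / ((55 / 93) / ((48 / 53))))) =-61798 / 527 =-117.26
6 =6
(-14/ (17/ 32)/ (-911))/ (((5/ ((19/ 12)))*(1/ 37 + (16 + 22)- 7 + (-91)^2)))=11248/ 10206320175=0.00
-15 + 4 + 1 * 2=-9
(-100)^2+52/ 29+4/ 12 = 870185/ 87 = 10002.13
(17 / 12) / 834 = 17 / 10008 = 0.00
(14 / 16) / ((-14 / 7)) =-7 / 16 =-0.44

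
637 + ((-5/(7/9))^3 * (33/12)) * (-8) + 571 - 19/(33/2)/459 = 36642003784/5195421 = 7052.75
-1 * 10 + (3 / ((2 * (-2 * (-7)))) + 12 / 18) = -775 / 84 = -9.23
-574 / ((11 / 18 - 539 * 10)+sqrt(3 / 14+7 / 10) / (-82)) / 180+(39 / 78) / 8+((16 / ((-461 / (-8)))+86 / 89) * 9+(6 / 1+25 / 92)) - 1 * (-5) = 188350593414298106187237 / 8359851520968695498896 - 423612 * sqrt(70) / 2768406228365215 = 22.53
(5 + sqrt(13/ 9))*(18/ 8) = 3*sqrt(13)/ 4 + 45/ 4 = 13.95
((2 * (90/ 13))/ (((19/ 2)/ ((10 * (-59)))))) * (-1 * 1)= 859.92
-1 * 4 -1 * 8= -12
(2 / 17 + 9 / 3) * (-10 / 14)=-265 / 119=-2.23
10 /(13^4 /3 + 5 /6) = 60 /57127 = 0.00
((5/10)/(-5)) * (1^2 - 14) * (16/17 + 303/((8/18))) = 887.50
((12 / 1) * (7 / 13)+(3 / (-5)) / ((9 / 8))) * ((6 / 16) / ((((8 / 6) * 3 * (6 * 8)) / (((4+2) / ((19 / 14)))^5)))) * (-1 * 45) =-28327324536 / 32189287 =-880.02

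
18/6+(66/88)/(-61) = 729/244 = 2.99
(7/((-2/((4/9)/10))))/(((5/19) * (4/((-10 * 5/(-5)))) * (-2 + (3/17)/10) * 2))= 2261/6066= 0.37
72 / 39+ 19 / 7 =4.56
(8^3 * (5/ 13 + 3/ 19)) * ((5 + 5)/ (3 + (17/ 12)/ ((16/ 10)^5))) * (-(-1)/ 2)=134888816640/ 304494931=442.99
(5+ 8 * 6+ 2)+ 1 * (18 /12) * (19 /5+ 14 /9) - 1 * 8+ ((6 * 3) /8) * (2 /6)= 3347 /60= 55.78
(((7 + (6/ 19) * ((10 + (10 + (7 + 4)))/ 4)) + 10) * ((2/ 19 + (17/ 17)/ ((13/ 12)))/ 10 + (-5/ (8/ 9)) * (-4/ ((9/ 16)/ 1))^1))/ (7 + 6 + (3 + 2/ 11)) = 402604983/ 8353540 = 48.20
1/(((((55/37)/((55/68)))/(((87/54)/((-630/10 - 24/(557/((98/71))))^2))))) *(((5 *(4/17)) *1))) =1678134669257/8955508721715360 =0.00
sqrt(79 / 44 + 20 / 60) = sqrt(9273) / 66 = 1.46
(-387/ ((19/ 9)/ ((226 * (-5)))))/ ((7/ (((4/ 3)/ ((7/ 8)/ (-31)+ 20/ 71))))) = 92401853760/ 593579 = 155669.01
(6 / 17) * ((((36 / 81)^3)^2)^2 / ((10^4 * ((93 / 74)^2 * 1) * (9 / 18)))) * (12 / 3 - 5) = -22968008704 / 8651346257793931875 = -0.00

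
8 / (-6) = -4 / 3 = -1.33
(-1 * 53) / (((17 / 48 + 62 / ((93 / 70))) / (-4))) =10176 / 2257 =4.51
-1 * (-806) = 806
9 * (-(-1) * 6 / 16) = 3.38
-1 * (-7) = 7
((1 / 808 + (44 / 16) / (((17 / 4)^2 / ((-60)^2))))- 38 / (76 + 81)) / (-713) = -20085162317 / 26139566792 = -0.77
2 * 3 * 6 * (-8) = -288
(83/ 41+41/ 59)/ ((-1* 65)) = -506/ 12095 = -0.04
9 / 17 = 0.53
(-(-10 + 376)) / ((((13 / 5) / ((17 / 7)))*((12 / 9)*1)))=-46665 / 182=-256.40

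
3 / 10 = 0.30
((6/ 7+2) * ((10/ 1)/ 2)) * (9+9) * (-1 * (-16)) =28800/ 7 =4114.29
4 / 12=1 / 3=0.33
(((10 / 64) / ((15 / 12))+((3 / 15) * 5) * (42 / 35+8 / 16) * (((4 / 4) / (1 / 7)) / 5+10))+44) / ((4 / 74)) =469937 / 400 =1174.84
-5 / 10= -0.50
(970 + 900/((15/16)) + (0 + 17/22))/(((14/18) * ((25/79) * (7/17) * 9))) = 57046611/26950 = 2116.76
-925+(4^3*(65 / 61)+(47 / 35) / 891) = -1629881158 / 1902285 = -856.80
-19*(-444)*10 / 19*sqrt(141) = 4440*sqrt(141) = 52722.08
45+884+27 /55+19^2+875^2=42180352 /55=766915.49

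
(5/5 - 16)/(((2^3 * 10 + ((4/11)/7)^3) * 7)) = -978285/36522704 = -0.03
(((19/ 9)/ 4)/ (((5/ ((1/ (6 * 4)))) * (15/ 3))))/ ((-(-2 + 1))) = 0.00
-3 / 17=-0.18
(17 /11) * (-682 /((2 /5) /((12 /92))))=-7905 /23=-343.70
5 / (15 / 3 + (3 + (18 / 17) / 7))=119 / 194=0.61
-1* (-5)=5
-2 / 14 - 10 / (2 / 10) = -351 / 7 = -50.14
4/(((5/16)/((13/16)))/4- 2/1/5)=-1040/79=-13.16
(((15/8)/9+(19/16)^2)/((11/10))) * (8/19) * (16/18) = 565/1026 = 0.55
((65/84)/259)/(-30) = -13/130536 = -0.00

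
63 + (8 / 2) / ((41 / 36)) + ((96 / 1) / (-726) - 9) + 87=716269 / 4961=144.38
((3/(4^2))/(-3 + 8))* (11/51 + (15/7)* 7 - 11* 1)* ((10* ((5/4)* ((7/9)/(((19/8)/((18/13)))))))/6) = 7525/50388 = 0.15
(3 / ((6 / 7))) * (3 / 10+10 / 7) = 121 / 20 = 6.05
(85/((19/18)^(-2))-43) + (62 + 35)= 48181/324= 148.71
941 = 941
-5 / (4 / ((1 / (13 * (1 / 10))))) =-25 / 26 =-0.96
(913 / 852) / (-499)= -0.00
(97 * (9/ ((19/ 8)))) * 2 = 13968/ 19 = 735.16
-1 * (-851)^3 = 616295051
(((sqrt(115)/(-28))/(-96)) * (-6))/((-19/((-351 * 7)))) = -351 * sqrt(115)/1216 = -3.10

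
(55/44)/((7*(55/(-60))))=-15/77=-0.19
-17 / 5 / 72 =-17 / 360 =-0.05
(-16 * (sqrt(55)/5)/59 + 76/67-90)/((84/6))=-2977/469-8 * sqrt(55)/2065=-6.38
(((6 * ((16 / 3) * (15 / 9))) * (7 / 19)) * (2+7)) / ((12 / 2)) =560 / 19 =29.47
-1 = -1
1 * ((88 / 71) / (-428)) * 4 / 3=-88 / 22791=-0.00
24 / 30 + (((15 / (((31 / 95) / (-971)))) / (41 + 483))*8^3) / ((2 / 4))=-1771087756 / 20305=-87224.22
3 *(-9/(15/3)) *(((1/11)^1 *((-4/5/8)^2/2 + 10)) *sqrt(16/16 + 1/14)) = -54027 *sqrt(210)/154000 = -5.08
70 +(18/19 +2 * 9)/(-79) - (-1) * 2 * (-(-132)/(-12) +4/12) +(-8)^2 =506258/4503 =112.43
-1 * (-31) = 31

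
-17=-17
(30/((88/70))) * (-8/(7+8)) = -140/11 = -12.73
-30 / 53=-0.57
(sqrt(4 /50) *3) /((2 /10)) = 3 *sqrt(2) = 4.24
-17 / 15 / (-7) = 17 / 105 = 0.16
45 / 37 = 1.22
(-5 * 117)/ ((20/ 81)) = -9477/ 4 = -2369.25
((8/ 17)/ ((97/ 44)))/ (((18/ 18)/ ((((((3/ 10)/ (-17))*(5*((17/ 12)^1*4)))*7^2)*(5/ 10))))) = -4312/ 1649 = -2.61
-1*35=-35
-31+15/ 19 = -574/ 19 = -30.21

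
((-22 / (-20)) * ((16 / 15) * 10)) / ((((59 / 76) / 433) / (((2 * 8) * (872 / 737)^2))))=6405815468032 / 43700415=146584.77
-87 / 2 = -43.50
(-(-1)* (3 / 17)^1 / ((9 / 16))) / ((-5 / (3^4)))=-432 / 85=-5.08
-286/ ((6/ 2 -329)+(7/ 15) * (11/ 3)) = 12870/ 14593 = 0.88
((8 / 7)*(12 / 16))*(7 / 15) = 2 / 5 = 0.40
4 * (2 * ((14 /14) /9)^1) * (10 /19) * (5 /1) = 400 /171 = 2.34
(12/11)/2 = 6/11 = 0.55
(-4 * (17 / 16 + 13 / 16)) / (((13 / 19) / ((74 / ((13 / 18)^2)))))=-1555.11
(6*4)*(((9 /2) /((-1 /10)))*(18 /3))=-6480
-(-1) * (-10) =-10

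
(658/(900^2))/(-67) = -329/27135000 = -0.00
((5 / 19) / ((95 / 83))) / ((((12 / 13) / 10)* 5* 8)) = 1079 / 17328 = 0.06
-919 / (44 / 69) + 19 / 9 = -569863 / 396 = -1439.05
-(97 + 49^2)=-2498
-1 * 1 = -1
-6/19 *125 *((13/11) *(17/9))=-55250/627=-88.12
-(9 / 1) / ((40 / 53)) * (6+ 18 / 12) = -1431 / 16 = -89.44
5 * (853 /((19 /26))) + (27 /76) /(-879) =129963071 /22268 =5836.32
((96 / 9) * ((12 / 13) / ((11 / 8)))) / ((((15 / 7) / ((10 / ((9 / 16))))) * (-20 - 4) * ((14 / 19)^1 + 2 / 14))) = -3813376 / 1355211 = -2.81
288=288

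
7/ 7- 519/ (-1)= 520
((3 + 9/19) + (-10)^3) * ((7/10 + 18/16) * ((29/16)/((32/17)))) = -340707863/194560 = -1751.17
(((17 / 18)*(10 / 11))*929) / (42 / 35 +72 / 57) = 7501675 / 23166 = 323.82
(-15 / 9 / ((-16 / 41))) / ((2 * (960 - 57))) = 205 / 86688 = 0.00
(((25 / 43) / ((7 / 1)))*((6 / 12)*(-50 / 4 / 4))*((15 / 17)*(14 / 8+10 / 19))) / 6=-540625 / 12444544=-0.04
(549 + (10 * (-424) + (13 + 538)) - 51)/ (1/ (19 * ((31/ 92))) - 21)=1879499/ 12277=153.09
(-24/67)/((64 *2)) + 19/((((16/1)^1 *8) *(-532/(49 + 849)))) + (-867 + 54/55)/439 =-6453235139/2898945280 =-2.23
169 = 169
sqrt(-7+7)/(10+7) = 0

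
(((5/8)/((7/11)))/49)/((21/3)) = 55/19208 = 0.00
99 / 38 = 2.61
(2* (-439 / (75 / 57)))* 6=-100092 / 25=-4003.68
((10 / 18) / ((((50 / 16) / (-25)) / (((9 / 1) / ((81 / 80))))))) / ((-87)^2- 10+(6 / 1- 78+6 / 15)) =-0.01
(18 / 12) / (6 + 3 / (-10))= 5 / 19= 0.26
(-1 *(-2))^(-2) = 1/ 4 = 0.25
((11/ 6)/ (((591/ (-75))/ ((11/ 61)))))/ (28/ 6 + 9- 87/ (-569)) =-344245/ 113392412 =-0.00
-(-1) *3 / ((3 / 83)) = 83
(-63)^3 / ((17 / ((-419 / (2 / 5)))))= 523848465 / 34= 15407307.79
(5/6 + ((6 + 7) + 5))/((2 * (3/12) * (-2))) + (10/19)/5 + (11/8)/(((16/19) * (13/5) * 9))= -5309105/284544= -18.66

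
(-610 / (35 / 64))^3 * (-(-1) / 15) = -476013658112 / 5145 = -92519661.44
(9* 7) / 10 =63 / 10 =6.30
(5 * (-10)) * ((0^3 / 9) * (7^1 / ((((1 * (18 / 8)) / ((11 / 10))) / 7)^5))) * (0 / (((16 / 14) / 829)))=0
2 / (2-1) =2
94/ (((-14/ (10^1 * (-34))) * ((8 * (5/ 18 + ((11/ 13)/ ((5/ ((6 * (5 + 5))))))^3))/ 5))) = 394965675/ 289872863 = 1.36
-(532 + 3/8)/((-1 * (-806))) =-0.66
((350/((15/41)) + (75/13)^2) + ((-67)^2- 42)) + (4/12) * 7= 919239/169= 5439.28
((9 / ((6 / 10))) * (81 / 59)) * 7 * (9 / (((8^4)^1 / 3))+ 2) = 69902595 / 241664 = 289.26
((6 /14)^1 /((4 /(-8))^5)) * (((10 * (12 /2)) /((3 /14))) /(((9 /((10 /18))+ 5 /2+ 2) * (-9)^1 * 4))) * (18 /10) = 640 /69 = 9.28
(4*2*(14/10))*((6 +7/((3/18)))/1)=537.60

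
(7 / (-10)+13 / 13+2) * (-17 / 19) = -391 / 190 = -2.06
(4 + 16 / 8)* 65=390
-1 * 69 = -69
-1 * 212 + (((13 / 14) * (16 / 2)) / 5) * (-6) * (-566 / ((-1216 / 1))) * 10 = -67429 / 266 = -253.49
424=424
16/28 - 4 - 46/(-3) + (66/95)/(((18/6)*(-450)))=1781173/149625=11.90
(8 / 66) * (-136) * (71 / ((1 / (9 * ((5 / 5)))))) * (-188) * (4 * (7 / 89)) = 609950208 / 979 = 623033.92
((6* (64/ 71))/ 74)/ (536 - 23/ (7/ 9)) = 1344/ 9312715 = 0.00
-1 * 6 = -6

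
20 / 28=5 / 7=0.71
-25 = -25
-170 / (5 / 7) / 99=-238 / 99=-2.40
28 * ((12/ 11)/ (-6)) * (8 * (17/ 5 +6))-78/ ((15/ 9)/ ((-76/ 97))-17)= -90847096/ 239855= -378.76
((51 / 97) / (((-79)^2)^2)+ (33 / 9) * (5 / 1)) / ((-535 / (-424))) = 88106641290112 / 6063943360485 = 14.53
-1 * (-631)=631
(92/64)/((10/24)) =69/20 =3.45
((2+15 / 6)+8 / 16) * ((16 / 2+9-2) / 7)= 75 / 7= 10.71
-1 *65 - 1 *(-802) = 737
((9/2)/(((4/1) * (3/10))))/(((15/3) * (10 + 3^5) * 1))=3/1012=0.00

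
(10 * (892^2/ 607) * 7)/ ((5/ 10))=111392960/ 607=183513.94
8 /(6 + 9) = 8 /15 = 0.53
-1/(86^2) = -1/7396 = -0.00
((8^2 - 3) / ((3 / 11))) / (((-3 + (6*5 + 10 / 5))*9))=671 / 783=0.86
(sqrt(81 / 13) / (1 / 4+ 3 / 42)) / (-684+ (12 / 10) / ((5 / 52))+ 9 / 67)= -6700*sqrt(13) / 2088489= -0.01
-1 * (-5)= 5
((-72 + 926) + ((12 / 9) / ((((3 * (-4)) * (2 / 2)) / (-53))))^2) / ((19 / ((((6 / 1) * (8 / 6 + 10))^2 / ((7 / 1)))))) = 332849392 / 10773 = 30896.63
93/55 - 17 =-842/55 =-15.31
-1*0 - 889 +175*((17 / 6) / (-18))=-98987 / 108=-916.55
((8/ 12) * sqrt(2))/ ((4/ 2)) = sqrt(2)/ 3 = 0.47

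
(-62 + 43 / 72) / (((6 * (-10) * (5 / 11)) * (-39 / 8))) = -48631 / 105300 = -0.46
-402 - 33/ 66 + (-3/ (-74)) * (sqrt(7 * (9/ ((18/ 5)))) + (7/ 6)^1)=-59563/ 148 + 3 * sqrt(70)/ 148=-402.28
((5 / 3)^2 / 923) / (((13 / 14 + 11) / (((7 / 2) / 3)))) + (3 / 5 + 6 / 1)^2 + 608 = 67791704848 / 104045175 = 651.56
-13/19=-0.68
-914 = -914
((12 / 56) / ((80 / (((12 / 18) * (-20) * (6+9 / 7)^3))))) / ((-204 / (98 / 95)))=2601 / 37240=0.07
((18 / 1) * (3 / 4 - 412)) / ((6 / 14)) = -34545 / 2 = -17272.50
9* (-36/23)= -324/23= -14.09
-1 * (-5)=5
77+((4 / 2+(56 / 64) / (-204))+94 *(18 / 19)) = 5210843 / 31008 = 168.05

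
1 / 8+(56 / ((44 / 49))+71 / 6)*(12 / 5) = 178.20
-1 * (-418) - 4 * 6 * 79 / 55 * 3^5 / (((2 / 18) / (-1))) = 4169542 / 55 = 75809.85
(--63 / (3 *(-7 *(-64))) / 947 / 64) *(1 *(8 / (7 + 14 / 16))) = 1 / 1272768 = 0.00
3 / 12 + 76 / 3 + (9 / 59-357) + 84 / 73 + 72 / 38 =-322309453 / 981996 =-328.22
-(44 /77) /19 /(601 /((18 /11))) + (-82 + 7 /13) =-931140453 /11430419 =-81.46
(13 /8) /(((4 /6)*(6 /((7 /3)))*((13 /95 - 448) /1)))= -8645 /4084512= -0.00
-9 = -9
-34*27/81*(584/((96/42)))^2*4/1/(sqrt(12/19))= -3723793.93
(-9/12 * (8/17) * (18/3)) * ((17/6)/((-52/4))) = 6/13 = 0.46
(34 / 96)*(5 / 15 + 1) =17 / 36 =0.47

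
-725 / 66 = -10.98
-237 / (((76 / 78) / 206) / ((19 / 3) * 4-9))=-15549807 / 19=-818410.89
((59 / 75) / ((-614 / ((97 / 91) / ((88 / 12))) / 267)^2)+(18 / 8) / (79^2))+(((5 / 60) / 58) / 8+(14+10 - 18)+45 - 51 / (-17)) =54.00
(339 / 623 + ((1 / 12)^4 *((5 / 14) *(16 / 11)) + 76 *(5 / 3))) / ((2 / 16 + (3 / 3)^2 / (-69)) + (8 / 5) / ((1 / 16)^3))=37122705985 / 1912505897412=0.02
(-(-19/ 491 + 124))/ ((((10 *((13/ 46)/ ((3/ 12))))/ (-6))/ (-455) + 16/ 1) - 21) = 29397795/ 1184783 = 24.81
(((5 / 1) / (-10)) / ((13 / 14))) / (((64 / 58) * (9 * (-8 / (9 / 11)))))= 203 / 36608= 0.01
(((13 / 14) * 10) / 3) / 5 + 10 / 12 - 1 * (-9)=439 / 42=10.45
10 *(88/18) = 440/9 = 48.89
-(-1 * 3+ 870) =-867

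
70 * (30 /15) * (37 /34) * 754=1952860 /17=114874.12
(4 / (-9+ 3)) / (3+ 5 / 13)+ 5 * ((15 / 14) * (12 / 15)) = 1889 / 462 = 4.09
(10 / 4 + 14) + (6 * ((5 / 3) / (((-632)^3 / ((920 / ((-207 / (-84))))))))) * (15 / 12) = 780972901 / 47331744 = 16.50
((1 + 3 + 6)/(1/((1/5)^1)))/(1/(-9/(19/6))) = -108/19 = -5.68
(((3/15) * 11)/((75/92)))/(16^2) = 253/24000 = 0.01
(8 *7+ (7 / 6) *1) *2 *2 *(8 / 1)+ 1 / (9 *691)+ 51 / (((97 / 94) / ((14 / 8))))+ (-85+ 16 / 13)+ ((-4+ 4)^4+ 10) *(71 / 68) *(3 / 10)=978643951373 / 533266812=1835.19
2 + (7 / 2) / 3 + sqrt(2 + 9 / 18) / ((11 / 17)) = 17 * sqrt(10) / 22 + 19 / 6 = 5.61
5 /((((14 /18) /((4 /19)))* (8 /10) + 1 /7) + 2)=1575 /1606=0.98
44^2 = 1936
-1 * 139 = -139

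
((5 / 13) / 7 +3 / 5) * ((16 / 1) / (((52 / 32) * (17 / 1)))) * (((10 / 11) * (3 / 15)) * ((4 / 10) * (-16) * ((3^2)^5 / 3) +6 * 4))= -48041299968 / 5530525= -8686.57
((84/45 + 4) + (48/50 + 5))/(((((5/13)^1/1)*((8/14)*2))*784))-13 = -4356469/336000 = -12.97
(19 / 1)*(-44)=-836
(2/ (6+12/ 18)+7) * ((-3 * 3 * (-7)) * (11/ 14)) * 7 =50589/ 20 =2529.45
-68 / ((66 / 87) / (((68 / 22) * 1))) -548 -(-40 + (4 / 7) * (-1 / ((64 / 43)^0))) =-664460 / 847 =-784.49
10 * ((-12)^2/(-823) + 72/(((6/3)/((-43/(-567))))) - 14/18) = 307190/17283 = 17.77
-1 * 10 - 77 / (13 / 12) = -1054 / 13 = -81.08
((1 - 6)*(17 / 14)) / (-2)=85 / 28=3.04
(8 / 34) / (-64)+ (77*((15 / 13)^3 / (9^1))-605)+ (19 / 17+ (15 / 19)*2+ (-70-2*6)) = -7620462303 / 11354096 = -671.16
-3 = -3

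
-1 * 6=-6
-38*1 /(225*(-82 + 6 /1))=1 /450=0.00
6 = 6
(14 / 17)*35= 490 / 17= 28.82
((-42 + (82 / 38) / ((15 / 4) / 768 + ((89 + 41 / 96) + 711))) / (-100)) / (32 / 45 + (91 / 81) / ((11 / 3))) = 291371522409 / 705933352430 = 0.41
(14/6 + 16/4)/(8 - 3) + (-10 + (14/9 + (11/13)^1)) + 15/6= -4483/1170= -3.83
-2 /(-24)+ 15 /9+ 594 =2383 /4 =595.75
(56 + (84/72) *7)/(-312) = -385/1872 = -0.21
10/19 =0.53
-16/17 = -0.94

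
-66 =-66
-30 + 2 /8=-119 /4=-29.75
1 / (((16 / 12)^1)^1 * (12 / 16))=1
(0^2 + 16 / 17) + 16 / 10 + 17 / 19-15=-18676 / 1615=-11.56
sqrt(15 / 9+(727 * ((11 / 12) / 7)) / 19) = sqrt(4252143) / 798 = 2.58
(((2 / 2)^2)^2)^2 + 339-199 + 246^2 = 60657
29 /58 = 1 /2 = 0.50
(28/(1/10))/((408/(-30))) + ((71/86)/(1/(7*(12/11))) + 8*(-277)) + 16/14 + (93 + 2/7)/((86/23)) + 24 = -245432983/112574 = -2180.19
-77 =-77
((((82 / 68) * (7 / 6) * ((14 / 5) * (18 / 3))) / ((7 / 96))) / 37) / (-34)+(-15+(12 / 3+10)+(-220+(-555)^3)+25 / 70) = -127960850322499 / 748510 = -170954095.90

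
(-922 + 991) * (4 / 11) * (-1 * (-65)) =1630.91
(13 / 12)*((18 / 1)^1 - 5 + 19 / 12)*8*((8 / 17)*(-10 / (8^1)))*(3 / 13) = -875 / 51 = -17.16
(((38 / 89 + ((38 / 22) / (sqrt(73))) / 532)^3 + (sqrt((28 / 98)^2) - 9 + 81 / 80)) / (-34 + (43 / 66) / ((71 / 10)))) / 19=2086269119726859 / 176298710064849680 - 6389876422725*sqrt(73) / 169245176954749491904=0.01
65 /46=1.41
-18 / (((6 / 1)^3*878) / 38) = -19 / 5268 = -0.00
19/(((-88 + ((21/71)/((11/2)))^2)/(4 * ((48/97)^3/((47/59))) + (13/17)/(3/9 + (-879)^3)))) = -10476788679005002650462045/79748097116147717895104528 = -0.13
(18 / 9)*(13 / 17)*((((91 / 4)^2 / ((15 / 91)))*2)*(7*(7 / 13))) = 36924979 / 1020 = 36200.96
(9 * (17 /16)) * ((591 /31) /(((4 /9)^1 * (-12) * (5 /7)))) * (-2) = 1898883 /19840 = 95.71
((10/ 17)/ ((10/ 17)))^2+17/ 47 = 64/ 47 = 1.36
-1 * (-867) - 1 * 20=847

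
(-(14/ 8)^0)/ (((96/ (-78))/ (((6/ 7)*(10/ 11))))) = 195/ 308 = 0.63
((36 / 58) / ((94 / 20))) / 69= 60 / 31349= 0.00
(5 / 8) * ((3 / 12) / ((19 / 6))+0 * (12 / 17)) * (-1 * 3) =-45 / 304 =-0.15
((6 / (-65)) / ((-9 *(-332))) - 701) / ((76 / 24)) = -221.37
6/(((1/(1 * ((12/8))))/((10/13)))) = 90/13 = 6.92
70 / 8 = 35 / 4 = 8.75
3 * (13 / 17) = 2.29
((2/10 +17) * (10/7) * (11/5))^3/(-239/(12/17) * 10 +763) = -40636345728/674723875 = -60.23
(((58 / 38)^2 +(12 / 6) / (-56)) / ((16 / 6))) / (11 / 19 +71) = 69561 / 5788160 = 0.01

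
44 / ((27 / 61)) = 99.41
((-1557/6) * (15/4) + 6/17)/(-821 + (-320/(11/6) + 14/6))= 4365801/4457536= 0.98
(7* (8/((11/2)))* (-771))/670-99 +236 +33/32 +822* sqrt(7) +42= 2343.12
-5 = -5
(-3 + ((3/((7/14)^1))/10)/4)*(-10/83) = 57/166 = 0.34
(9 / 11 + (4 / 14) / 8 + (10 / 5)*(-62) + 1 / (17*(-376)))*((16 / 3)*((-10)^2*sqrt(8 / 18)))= -24244247600 / 553707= -43785.34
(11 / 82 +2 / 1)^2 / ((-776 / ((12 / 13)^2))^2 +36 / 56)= 17364375 / 3162153644281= 0.00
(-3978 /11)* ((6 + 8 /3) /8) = -8619 /22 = -391.77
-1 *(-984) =984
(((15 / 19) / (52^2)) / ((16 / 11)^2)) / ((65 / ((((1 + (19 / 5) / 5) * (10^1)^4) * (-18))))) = -898425 / 1335776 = -0.67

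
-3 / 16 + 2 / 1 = 29 / 16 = 1.81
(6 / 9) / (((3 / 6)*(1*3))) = 4 / 9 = 0.44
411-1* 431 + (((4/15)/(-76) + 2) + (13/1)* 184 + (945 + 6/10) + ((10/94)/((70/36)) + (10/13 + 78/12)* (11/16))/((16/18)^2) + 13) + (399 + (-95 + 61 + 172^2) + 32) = 16636000750543/499279872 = 33319.99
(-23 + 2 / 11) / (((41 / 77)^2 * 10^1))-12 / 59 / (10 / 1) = -8.07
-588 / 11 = -53.45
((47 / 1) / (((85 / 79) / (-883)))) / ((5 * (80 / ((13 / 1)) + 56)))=-42621527 / 343400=-124.12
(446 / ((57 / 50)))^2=497290000 / 3249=153059.40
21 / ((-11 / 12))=-252 / 11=-22.91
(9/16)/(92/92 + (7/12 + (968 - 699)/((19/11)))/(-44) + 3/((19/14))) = -5643/3433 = -1.64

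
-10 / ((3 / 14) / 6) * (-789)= 220920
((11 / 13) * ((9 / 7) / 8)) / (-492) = -33 / 119392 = -0.00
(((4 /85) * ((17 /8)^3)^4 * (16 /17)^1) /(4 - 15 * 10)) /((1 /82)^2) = -3388885746654769 /195957882880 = -17293.95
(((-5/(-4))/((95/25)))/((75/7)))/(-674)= -7/153672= -0.00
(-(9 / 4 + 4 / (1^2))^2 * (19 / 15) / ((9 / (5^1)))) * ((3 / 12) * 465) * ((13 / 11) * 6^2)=-23928125 / 176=-135955.26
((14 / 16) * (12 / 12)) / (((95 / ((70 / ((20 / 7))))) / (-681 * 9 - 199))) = -271313 / 190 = -1427.96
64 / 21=3.05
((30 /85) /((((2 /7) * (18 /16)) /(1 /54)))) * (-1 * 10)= -0.20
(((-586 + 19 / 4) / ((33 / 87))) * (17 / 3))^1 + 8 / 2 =-381899 / 44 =-8679.52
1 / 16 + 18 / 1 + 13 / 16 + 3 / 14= 19.09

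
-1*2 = -2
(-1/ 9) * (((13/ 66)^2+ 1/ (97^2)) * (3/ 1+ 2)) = -7972385/ 368870436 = -0.02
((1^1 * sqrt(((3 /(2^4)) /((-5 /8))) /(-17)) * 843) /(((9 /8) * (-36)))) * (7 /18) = -1967 * sqrt(510) /41310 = -1.08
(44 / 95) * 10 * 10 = 880 / 19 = 46.32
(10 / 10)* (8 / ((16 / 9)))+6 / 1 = 21 / 2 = 10.50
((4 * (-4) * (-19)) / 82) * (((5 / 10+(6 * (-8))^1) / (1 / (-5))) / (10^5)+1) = 152361 / 41000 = 3.72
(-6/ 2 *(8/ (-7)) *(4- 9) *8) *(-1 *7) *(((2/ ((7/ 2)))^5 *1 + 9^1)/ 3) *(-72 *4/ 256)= -54823320/ 16807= -3261.93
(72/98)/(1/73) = 2628/49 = 53.63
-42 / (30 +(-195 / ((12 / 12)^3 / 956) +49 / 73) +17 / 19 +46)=29127 / 129228478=0.00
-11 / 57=-0.19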